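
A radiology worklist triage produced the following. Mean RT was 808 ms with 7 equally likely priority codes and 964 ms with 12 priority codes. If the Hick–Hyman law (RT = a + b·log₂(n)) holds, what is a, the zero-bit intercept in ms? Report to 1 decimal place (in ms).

244.8 ms

b = (RT₂ − RT₁)/(log₂ n₂ − log₂ n₁) = (964 − 808)/(3.5850 − 2.8074) = 200.615 ms/bit.
a = RT₁ − b·log₂ n₁ = 808 − 200.615 × 2.8074 = 244.802 ms.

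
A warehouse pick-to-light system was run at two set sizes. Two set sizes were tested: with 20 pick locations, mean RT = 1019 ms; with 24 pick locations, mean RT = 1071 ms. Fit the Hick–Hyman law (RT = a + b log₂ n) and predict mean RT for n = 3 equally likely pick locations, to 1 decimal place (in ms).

477.9 ms

With log₂ n on the abscissa the relation is linear; from the two conditions:
  b = (1071 − 1019) / (log₂ 24 − log₂ 20) = 52 / (4.5850 − 4.3219) = 197.693 ms/bit
  a = 1019 − 197.693 × 4.3219 = 164.586 ms
Then RT(3) = 164.586 + 197.693 × log₂ 3 = 164.586 + 197.693 × 1.5850 ≈ 477.922 ms.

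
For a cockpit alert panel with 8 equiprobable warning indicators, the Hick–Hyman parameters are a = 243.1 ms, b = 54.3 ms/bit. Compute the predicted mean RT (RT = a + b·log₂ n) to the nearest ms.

406 ms

log₂(8) = 3 bits, so RT = 243.1 + 54.3 × 3 ≈ 406.000 ms.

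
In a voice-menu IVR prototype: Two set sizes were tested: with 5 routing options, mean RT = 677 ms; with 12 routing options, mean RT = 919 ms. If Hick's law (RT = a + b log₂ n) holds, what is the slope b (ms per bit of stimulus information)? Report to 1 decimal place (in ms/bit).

191.6 ms/bit

b = (RT₂ − RT₁)/(log₂ n₂ − log₂ n₁) = (919 − 677)/(3.5850 − 2.3219) = 191.602 ms/bit.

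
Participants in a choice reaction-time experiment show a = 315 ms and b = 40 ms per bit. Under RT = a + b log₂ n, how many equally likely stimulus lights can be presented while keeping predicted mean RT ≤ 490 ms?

Set 315 + 40·log₂ n ≤ 490 → log₂ n ≤ (490 − 315)/40 = 4.3750.
So n ≤ 2^4.3750 = 20.749; the largest integer n is 20.

20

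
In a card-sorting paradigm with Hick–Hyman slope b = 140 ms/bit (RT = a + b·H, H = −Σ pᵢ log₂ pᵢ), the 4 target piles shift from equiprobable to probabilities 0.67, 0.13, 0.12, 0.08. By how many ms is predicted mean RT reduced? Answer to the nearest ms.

The RT saving is b·ΔH. Equiprobable H₀ = log₂(4) = 2.0000 bits; with the given probabilities H = 1.4283 bits.
b·(H₀ − H) = 140 × (2.0000 − 1.4283) = 80.03 ms.

80 ms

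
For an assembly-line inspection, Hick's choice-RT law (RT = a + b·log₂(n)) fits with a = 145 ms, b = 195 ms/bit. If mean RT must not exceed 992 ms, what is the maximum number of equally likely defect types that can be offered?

195·log₂ n ≤ 992 − 145 = 847, giving log₂ n ≤ 4.3436 and n ≤ 20.303. The largest whole number is 20.

20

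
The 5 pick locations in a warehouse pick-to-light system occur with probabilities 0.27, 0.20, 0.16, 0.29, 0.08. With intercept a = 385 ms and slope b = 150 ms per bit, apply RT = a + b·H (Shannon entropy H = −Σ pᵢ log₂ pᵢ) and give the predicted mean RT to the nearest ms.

H = 0.27·log₂(1/0.27) + 0.20·log₂(1/0.20) + 0.16·log₂(1/0.16) + 0.29·log₂(1/0.29) + 0.08·log₂(1/0.08) = 2.2068 bits.
RT = 385 + 150 × 2.2068 = 716.03 ms.

716 ms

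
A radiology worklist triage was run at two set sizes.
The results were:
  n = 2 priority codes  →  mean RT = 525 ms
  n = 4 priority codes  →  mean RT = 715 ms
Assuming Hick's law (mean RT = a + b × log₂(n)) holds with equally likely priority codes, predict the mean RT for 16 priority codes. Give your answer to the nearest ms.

Solve the two-equation system in a and b:
  b = (715 − 525) / (log₂ 4 − log₂ 2) = 190 / (2 − 1) = 190 ms/bit
  a = 525 − 190 × 1 = 335 ms
Then RT(16) = 335 + 190 × log₂ 16 = 335 + 190 × 4 ≈ 1095.000 ms.

1095 ms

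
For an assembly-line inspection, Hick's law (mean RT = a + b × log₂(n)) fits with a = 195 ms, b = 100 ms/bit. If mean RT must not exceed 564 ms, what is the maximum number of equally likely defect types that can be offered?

Information budget: (564 − 195)/100 = 3.6900 bits, so n ≤ 2^3.6900 = 12.906 → at most 12.

12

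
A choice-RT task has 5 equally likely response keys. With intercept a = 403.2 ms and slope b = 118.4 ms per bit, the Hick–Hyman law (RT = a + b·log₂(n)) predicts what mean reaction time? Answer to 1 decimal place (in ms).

678.1 ms

log₂(5) = 2.3219 bits, so RT = 403.2 + 118.4 × 2.3219 ≈ 678.116 ms.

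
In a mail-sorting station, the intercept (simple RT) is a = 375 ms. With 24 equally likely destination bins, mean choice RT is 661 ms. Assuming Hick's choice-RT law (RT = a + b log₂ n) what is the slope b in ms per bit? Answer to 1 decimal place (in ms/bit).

62.4 ms/bit

b = (661 − 375) / log₂(24) = 286 / 4.5850 = 62.378 ms/bit.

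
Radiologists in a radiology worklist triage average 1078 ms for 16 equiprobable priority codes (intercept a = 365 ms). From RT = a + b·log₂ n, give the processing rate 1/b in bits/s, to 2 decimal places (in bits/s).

b = (1078 − 365)/log₂ 16 = 713/4 = 178.250 ms per bit = 0.17825 s/bit; the reciprocal is 5.610 bits/s.

5.61 bits/s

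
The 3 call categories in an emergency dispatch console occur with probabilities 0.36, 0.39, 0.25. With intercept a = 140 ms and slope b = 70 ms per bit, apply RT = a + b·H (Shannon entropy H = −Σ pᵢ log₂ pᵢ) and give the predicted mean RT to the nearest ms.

Entropy contributions −pᵢ log₂ pᵢ: 0.5306, 0.5298, 0.5000; sum H = 1.5604 bits.
RT = a + bH = 140 + 70·1.5604 = 249.23 ms.

249 ms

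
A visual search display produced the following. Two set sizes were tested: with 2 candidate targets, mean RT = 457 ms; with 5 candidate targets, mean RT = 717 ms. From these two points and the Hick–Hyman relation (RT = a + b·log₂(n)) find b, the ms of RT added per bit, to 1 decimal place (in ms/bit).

Slope: b = (717 − 457) / (log₂ 5 − log₂ 2) = 260/1.3219 = 196.682 ms/bit.

196.7 ms/bit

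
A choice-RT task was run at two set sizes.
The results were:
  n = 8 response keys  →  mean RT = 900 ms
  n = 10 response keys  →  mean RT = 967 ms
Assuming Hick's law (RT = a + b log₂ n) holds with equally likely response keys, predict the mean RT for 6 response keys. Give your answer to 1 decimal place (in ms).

813.6 ms

Fit slope and intercept:
  b = (967 − 900) / (log₂ 10 − log₂ 8) = 67 / (3.3219 − 3) = 208.121 ms/bit
  a = 900 − 208.121 × 3 = 275.637 ms
Then RT(6) = 275.637 + 208.121 × log₂ 6 = 275.637 + 208.121 × 2.5850 ≈ 813.622 ms.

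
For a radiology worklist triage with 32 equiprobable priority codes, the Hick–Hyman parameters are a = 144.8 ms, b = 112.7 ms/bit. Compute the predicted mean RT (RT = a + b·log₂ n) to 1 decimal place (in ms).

log₂(32) = 5 bits, so RT = 144.8 + 112.7 × 5 ≈ 708.300 ms.

708.3 ms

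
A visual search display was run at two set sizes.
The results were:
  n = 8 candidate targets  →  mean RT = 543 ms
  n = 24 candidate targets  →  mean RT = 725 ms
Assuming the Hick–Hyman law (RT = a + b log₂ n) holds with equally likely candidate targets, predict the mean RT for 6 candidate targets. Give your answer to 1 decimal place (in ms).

495.3 ms

With log₂ n on the abscissa the relation is linear; from the two conditions:
  b = (725 − 543) / (log₂ 24 − log₂ 8) = 182 / (4.5850 − 3) = 114.829 ms/bit
  a = 543 − 114.829 × 3 = 198.512 ms
Then RT(6) = 198.512 + 114.829 × log₂ 6 = 198.512 + 114.829 × 2.5850 ≈ 495.342 ms.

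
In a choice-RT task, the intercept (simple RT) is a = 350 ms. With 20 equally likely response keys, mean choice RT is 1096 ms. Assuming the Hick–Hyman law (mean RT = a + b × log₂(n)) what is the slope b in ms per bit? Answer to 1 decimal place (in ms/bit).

20 alternatives carry log₂ 20 = 4.3219 bits; the choice cost is 1096 − 350 = 746 ms, so b = 746/4.3219 = 172.608 ms/bit.

172.6 ms/bit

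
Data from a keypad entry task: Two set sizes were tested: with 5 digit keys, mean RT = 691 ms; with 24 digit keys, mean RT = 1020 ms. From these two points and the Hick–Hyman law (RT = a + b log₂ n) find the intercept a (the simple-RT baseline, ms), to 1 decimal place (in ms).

353.4 ms

b = (RT₂ − RT₁)/(log₂ n₂ − log₂ n₁) = (1020 − 691)/(4.5850 − 2.3219) = 145.380 ms/bit.
Intercept: a = 691 − 145.380·log₂(5) = 353.438 ms.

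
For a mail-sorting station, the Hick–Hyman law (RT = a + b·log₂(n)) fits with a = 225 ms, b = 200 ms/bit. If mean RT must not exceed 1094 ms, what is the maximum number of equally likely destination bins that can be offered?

200·log₂ n ≤ 1094 − 225 = 869, giving log₂ n ≤ 4.3450 and n ≤ 20.322. The largest whole number is 20.

20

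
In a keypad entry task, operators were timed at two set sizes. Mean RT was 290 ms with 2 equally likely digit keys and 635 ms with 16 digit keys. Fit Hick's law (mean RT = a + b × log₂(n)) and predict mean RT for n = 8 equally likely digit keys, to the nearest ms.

With log₂ n on the abscissa the relation is linear; from the two conditions:
  b = (635 − 290) / (log₂ 16 − log₂ 2) = 345 / (4 − 1) = 115 ms/bit
  a = 290 − 115 × 1 = 175 ms
Then RT(8) = 175 + 115 × log₂ 8 = 175 + 115 × 3 ≈ 520.000 ms.

520 ms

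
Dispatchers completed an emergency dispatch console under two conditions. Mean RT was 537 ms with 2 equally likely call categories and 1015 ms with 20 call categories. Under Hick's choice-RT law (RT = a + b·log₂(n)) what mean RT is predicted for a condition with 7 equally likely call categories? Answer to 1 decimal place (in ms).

Solve the two-equation system in a and b:
  b = (1015 − 537) / (log₂ 20 − log₂ 2) = 478 / (4.3219 − 1) = 143.892 ms/bit
  a = 537 − 143.892 × 1 = 393.108 ms
Then RT(7) = 393.108 + 143.892 × log₂ 7 = 393.108 + 143.892 × 2.8074 ≈ 797.065 ms.

797.1 ms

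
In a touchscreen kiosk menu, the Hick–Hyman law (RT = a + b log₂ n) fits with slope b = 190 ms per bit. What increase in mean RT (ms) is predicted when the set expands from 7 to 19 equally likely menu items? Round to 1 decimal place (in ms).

273.7 ms

ΔRT = (a + b log₂ n₂) − (a + b log₂ n₁) = b·(log₂ n₂ − log₂ n₁).
log₂(19) − log₂(7) = 4.2479 − 2.8074 = 1.4406.
ΔRT = 190 × 1.4406 = 273.709 ms.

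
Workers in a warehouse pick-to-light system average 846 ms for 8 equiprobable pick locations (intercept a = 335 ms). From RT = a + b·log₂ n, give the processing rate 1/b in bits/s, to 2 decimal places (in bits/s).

5.87 bits/s

b = (846 − 335)/log₂ 8 = 511/3 = 170.333 ms per bit = 0.17033 s/bit; the reciprocal is 5.871 bits/s.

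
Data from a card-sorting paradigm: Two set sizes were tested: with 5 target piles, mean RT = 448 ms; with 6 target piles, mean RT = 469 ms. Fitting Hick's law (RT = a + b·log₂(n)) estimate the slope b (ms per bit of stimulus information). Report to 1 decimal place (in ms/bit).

79.8 ms/bit

Slope: b = (469 − 448) / (log₂ 6 − log₂ 5) = 21/0.2630 = 79.837 ms/bit.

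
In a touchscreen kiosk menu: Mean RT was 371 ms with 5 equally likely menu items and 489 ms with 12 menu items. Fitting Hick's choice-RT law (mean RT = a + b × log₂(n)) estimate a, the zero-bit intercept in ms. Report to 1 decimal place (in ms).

154.1 ms

b = (RT₂ − RT₁)/(log₂ n₂ − log₂ n₁) = (489 − 371)/(3.5850 − 2.3219) = 93.426 ms/bit.
a = RT₁ − b·log₂ n₁ = 371 − 93.426 × 2.3219 = 154.072 ms.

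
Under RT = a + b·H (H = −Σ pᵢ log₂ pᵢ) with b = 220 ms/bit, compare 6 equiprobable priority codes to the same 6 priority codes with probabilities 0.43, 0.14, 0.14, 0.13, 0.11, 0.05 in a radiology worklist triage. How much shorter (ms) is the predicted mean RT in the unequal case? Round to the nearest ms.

Equiprobable entropy H₀ = log₂ 6 = 2.5850 bits.
Skewed entropy H = −Σ pᵢ log₂ pᵢ = 2.2668 bits.
ΔRT = b·(H₀ − H) = 220 × 0.3182 = 69.99 ms.

70 ms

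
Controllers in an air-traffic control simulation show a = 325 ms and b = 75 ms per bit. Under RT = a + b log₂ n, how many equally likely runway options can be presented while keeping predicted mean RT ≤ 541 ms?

7

Information budget: (541 − 325)/75 = 2.8800 bits, so n ≤ 2^2.8800 = 7.362 → at most 7.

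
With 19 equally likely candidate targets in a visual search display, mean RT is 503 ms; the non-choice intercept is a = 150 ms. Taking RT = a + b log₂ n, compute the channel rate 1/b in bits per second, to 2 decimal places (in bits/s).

12.03 bits/s

b = (503 − 150)/log₂ 19 = 353/4.2479 = 83.099 ms per bit = 0.08310 s/bit; the reciprocal is 12.034 bits/s.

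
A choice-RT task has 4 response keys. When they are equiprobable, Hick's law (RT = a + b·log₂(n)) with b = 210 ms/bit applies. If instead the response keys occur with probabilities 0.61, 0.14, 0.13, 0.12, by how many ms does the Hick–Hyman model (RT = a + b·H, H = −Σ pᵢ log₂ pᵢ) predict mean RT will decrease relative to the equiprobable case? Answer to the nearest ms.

88 ms

Equiprobable entropy H₀ = log₂ 4 = 2.0000 bits.
Skewed entropy H = −Σ pᵢ log₂ pᵢ = 1.5818 bits.
ΔRT = b·(H₀ − H) = 210 × 0.4182 = 87.82 ms.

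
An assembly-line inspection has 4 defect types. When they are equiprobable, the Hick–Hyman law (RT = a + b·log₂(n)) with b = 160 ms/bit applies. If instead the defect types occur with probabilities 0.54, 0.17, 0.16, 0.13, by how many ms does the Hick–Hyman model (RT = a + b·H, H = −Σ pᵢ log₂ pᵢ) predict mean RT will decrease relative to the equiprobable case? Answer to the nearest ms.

45 ms

The RT saving is b·ΔH. Equiprobable H₀ = log₂(4) = 2.0000 bits; with the given probabilities H = 1.7203 bits.
b·(H₀ − H) = 160 × (2.0000 − 1.7203) = 44.75 ms.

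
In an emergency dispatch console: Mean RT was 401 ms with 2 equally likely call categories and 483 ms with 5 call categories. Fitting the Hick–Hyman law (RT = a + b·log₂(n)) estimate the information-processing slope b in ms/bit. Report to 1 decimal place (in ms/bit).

b = (RT₂ − RT₁)/(log₂ n₂ − log₂ n₁) = (483 − 401)/(2.3219 − 1) = 62.031 ms/bit.

62.0 ms/bit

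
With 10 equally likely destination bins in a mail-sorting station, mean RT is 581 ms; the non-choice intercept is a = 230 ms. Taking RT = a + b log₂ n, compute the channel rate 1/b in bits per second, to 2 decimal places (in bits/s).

Choice component = 581 − 230 = 351 ms over log₂(10) = 3.3219 bits.
b = 351 / 3.3219 = 105.662 ms/bit, so 1/b = 9.464 bits/s.

9.46 bits/s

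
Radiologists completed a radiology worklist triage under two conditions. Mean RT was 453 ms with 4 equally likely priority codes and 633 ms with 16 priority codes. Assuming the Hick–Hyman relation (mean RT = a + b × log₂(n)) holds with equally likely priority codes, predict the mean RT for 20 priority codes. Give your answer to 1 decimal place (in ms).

662.0 ms

With log₂ n on the abscissa the relation is linear; from the two conditions:
  b = (633 − 453) / (log₂ 16 − log₂ 4) = 180 / (4 − 2) = 90.000 ms/bit
  a = 453 − 90.000 × 2 = 273.000 ms
Then RT(20) = 273.000 + 90.000 × log₂ 20 = 273.000 + 90.000 × 4.3219 ≈ 661.974 ms.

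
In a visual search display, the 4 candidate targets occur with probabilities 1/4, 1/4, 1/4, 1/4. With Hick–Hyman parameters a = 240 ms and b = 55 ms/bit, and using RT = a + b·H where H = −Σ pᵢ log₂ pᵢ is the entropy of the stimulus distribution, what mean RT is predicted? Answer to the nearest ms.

H = −Σ pᵢ log₂ pᵢ = 0.25·2 + 0.25·2 + 0.25·2 + 0.25·2 = 2.000 bits.
RT = 240 + 55 × 2.000 = 350.00 ms.

350 ms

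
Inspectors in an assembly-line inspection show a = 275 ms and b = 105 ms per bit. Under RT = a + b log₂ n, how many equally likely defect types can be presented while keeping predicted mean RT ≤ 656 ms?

12

Set 275 + 105·log₂ n ≤ 656 → log₂ n ≤ (656 − 275)/105 = 3.6286.
So n ≤ 2^3.6286 = 12.368; the largest integer n is 12.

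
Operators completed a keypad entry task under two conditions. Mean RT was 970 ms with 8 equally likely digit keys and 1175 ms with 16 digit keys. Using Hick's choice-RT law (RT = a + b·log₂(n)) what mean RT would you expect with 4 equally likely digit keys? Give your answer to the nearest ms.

765 ms

Fit slope and intercept:
  b = (1175 − 970) / (log₂ 16 − log₂ 8) = 205 / (4 − 3) = 205 ms/bit
  a = 970 − 205 × 3 = 355 ms
Then RT(4) = 355 + 205 × log₂ 4 = 355 + 205 × 2 ≈ 765.000 ms.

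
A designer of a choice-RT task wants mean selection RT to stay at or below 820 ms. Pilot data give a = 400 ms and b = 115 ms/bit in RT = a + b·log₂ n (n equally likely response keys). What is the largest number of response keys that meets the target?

12

Information budget: (820 − 400)/115 = 3.6522 bits, so n ≤ 2^3.6522 = 12.572 → at most 12.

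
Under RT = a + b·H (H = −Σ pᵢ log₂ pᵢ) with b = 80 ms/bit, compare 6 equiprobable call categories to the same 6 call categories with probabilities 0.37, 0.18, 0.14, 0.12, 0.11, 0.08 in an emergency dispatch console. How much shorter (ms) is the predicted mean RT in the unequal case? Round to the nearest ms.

16 ms

Equiprobable entropy H₀ = log₂ 6 = 2.5850 bits.
Skewed entropy H = −Σ pᵢ log₂ pᵢ = 2.3820 bits.
ΔRT = b·(H₀ − H) = 80 × 0.2030 = 16.24 ms.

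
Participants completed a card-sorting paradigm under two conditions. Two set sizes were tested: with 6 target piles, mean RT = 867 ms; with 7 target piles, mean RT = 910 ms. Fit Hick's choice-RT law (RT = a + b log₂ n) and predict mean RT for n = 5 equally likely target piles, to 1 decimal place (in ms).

816.1 ms

With log₂ n on the abscissa the relation is linear; from the two conditions:
  b = (910 − 867) / (log₂ 7 − log₂ 6) = 43 / (2.8074 − 2.5850) = 193.352 ms/bit
  a = 867 − 193.352 × 2.5850 = 367.193 ms
Then RT(5) = 367.193 + 193.352 × log₂ 5 = 367.193 + 193.352 × 2.3219 ≈ 816.142 ms.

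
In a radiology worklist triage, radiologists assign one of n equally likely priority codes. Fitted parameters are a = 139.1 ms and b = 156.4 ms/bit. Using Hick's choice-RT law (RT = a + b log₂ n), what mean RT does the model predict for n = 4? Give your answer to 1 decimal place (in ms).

451.9 ms

log₂(4) = 2 bits, so RT = 139.1 + 156.4 × 2 ≈ 451.900 ms.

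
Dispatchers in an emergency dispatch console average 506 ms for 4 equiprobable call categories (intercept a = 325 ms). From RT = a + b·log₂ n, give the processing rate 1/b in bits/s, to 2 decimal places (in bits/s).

Choice component = 506 − 325 = 181 ms over log₂(4) = 2 bits.
b = 181 / 2 = 90.500 ms/bit, so 1/b = 11.050 bits/s.

11.05 bits/s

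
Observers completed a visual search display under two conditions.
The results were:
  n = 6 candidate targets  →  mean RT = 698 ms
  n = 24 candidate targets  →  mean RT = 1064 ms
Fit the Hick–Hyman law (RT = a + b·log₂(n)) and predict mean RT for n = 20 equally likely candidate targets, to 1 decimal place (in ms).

1015.9 ms

Solve the two-equation system in a and b:
  b = (1064 − 698) / (log₂ 24 − log₂ 6) = 366 / (4.5850 − 2.5850) = 183.000 ms/bit
  a = 698 − 183.000 × 2.5850 = 224.952 ms
Then RT(20) = 224.952 + 183.000 × log₂ 20 = 224.952 + 183.000 × 4.3219 ≈ 1015.865 ms.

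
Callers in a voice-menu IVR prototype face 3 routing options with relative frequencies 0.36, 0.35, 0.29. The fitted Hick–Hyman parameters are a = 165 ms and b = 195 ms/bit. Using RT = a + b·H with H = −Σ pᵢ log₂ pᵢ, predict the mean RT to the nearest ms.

473 ms

H = 0.36·log₂(1/0.36) + 0.35·log₂(1/0.35) + 0.29·log₂(1/0.29) = 1.5786 bits.
RT = 165 + 195 × 1.5786 = 472.83 ms.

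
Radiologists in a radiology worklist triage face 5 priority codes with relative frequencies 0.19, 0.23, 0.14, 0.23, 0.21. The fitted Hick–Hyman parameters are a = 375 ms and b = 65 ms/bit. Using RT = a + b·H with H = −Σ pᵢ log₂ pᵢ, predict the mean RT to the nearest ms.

H = 0.19·log₂(1/0.19) + 0.23·log₂(1/0.23) + 0.14·log₂(1/0.14) + 0.23·log₂(1/0.23) + 0.21·log₂(1/0.21) = 2.3005 bits.
RT = 375 + 65 × 2.3005 = 524.53 ms.

525 ms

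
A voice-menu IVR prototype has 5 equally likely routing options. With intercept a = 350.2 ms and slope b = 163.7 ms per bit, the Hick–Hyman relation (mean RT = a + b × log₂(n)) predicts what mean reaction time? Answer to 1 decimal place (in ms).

730.3 ms

log₂(5) = 2.3219 bits, so RT = 350.2 + 163.7 × 2.3219 ≈ 730.300 ms.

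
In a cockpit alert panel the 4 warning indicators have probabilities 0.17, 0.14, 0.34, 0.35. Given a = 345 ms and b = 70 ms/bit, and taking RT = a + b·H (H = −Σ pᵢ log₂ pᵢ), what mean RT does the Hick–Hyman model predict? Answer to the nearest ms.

Entropy contributions −pᵢ log₂ pᵢ: 0.4346, 0.3971, 0.5292, 0.5301; sum H = 1.8910 bits.
RT = a + bH = 345 + 70·1.8910 = 477.37 ms.

477 ms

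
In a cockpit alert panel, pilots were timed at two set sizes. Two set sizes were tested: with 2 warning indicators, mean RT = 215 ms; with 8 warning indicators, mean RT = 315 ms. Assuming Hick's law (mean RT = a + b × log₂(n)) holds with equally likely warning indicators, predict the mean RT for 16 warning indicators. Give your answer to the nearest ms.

RT is linear in log₂ n, so two points fix the line:
  b = (315 − 215) / (log₂ 8 − log₂ 2) = 100 / (3 − 1) = 50 ms/bit
  a = 215 − 50 × 1 = 165 ms
Then RT(16) = 165 + 50 × log₂ 16 = 165 + 50 × 4 ≈ 365.000 ms.

365 ms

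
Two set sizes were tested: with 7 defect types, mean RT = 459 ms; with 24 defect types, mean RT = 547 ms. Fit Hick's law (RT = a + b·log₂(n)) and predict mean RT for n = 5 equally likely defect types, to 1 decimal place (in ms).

Fit slope and intercept:
  b = (547 − 459) / (log₂ 24 − log₂ 7) = 88 / (4.5850 − 2.8074) = 49.505 ms/bit
  a = 459 − 49.505 × 2.8074 = 320.023 ms
Then RT(5) = 320.023 + 49.505 × log₂ 5 = 320.023 + 49.505 × 2.3219 ≈ 434.969 ms.

435.0 ms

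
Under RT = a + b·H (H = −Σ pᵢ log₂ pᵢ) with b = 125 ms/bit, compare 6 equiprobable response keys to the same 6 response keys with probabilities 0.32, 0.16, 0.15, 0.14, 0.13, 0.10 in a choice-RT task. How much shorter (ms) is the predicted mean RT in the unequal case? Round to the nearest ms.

14 ms

Equiprobable entropy H₀ = log₂ 6 = 2.5850 bits.
Skewed entropy H = −Σ pᵢ log₂ pᵢ = 2.4715 bits.
ΔRT = b·(H₀ − H) = 125 × 0.1134 = 14.18 ms.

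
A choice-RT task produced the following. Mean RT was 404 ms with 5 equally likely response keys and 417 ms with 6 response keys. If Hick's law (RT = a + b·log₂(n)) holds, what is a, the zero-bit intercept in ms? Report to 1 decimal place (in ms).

289.2 ms

The slope on a log₂ axis is (417 − 404) / (2.5850 − 2.3219) = 49.423 ms/bit.
a = RT₁ − b·log₂ n₁ = 404 − 49.423 × 2.3219 = 289.243 ms.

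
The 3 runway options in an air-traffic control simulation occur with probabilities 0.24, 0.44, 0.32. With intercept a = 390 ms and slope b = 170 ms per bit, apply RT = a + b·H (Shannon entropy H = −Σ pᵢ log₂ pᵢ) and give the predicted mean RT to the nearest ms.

652 ms

H = 0.24·log₂(1/0.24) + 0.44·log₂(1/0.44) + 0.32·log₂(1/0.32) = 1.5413 bits.
RT = 390 + 170 × 1.5413 = 652.02 ms.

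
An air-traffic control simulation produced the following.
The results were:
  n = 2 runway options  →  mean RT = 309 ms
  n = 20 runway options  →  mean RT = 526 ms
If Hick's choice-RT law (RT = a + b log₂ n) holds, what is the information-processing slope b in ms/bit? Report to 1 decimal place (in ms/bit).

b = (RT₂ − RT₁)/(log₂ n₂ − log₂ n₁) = (526 − 309)/(4.3219 − 1) = 65.324 ms/bit.

65.3 ms/bit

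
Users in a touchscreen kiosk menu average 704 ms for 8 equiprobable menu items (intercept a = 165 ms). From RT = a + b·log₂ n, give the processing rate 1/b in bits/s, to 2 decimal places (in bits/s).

5.57 bits/s

b = (704 − 165)/log₂ 8 = 539/3 = 179.667 ms per bit = 0.17967 s/bit; the reciprocal is 5.566 bits/s.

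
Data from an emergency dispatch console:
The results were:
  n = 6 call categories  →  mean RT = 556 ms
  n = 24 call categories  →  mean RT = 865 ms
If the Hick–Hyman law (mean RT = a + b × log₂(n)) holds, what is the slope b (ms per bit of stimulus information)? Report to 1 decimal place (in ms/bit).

154.5 ms/bit

The slope on a log₂ axis is (865 − 556) / (4.5850 − 2.5850) = 154.500 ms/bit.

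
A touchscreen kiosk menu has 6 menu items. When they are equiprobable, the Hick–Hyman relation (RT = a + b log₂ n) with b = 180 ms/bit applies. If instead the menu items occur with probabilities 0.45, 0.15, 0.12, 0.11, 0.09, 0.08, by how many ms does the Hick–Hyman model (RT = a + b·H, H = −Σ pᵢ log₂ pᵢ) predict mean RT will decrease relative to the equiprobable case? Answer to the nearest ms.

60 ms

The RT saving is b·ΔH. Equiprobable H₀ = log₂(6) = 2.5850 bits; with the given probabilities H = 2.2505 bits.
b·(H₀ − H) = 180 × (2.5850 − 2.2505) = 60.21 ms.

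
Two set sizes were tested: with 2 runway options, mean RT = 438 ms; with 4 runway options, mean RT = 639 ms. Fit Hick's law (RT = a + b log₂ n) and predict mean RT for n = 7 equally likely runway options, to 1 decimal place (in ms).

Fit slope and intercept:
  b = (639 − 438) / (log₂ 4 − log₂ 2) = 201 / (2 − 1) = 201.000 ms/bit
  a = 438 − 201.000 × 1 = 237.000 ms
Then RT(7) = 237.000 + 201.000 × log₂ 7 = 237.000 + 201.000 × 2.8074 ≈ 801.278 ms.

801.3 ms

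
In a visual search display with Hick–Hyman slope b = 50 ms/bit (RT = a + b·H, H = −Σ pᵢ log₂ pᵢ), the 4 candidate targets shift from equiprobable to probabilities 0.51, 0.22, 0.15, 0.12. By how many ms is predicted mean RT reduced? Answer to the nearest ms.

The RT saving is b·ΔH. Equiprobable H₀ = log₂(4) = 2.0000 bits; with the given probabilities H = 1.7536 bits.
b·(H₀ − H) = 50 × (2.0000 − 1.7536) = 12.32 ms.

12 ms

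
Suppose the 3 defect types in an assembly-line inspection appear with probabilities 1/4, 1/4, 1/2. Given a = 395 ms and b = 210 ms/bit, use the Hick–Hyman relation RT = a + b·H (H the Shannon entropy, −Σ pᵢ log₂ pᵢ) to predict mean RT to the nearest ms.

710 ms

H = −Σ pᵢ log₂ pᵢ = 0.25·2 + 0.25·2 + 0.5·1 = 1.500 bits.
RT = 395 + 210 × 1.500 = 710.00 ms.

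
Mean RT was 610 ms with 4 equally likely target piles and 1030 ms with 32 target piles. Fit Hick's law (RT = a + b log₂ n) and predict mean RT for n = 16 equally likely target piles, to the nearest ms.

890 ms

Fit slope and intercept:
  b = (1030 − 610) / (log₂ 32 − log₂ 4) = 420 / (5 − 2) = 140 ms/bit
  a = 610 − 140 × 2 = 330 ms
Then RT(16) = 330 + 140 × log₂ 16 = 330 + 140 × 4 ≈ 890.000 ms.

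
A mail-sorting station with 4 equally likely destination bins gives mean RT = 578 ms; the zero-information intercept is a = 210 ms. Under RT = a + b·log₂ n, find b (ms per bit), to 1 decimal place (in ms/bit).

184.0 ms/bit

4 alternatives carry log₂ 4 = 2 bits; the choice cost is 578 − 210 = 368 ms, so b = 368/2 = 184.000 ms/bit.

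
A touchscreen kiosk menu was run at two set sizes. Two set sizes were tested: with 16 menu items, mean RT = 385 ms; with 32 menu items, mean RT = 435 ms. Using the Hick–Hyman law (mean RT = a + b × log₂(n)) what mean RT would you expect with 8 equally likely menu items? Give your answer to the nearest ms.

335 ms

Fit slope and intercept:
  b = (435 − 385) / (log₂ 32 − log₂ 16) = 50 / (5 − 4) = 50 ms/bit
  a = 385 − 50 × 4 = 185 ms
Then RT(8) = 185 + 50 × log₂ 8 = 185 + 50 × 3 ≈ 335.000 ms.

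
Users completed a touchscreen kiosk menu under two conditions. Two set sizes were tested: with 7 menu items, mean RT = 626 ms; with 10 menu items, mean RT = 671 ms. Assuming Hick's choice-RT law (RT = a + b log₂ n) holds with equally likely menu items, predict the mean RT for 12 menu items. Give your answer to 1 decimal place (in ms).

694.0 ms

RT is linear in log₂ n, so two points fix the line:
  b = (671 − 626) / (log₂ 10 − log₂ 7) = 45 / (3.3219 − 2.8074) = 87.451 ms/bit
  a = 626 − 87.451 × 2.8074 = 380.494 ms
Then RT(12) = 380.494 + 87.451 × log₂ 12 = 380.494 + 87.451 × 3.5850 ≈ 694.003 ms.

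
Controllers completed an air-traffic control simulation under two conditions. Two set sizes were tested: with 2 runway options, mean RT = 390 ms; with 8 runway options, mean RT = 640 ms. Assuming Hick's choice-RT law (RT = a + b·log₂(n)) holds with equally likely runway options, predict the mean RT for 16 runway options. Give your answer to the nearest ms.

765 ms

Solve the two-equation system in a and b:
  b = (640 − 390) / (log₂ 8 − log₂ 2) = 250 / (3 − 1) = 125 ms/bit
  a = 390 − 125 × 1 = 265 ms
Then RT(16) = 265 + 125 × log₂ 16 = 265 + 125 × 4 ≈ 765.000 ms.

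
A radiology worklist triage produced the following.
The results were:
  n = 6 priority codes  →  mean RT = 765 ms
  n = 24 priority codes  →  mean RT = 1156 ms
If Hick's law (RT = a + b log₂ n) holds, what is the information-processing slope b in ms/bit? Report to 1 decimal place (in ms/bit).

195.5 ms/bit

b = (RT₂ − RT₁)/(log₂ n₂ − log₂ n₁) = (1156 − 765)/(4.5850 − 2.5850) = 195.500 ms/bit.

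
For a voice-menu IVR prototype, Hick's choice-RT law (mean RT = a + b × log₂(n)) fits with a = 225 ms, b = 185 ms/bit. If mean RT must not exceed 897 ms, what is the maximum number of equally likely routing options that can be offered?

12

Set 225 + 185·log₂ n ≤ 897 → log₂ n ≤ (897 − 225)/185 = 3.6324.
So n ≤ 2^3.6324 = 12.401; the largest integer n is 12.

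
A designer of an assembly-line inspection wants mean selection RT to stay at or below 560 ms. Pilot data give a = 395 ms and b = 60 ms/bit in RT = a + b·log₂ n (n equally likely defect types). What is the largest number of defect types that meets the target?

Information budget: (560 − 395)/60 = 2.7500 bits, so n ≤ 2^2.7500 = 6.727 → at most 6.

6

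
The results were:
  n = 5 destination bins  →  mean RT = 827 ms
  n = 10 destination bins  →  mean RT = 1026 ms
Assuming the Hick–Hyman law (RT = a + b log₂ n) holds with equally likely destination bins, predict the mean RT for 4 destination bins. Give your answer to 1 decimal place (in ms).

762.9 ms

RT is linear in log₂ n, so two points fix the line:
  b = (1026 − 827) / (log₂ 10 − log₂ 5) = 199 / (3.3219 − 2.3219) = 199.000 ms/bit
  a = 827 − 199.000 × 2.3219 = 364.936 ms
Then RT(4) = 364.936 + 199.000 × log₂ 4 = 364.936 + 199.000 × 2 ≈ 762.936 ms.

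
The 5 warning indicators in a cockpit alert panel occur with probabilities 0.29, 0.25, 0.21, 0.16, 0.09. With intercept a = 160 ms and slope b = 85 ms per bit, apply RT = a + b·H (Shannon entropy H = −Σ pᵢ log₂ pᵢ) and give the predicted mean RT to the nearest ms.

349 ms

Entropy contributions −pᵢ log₂ pᵢ: 0.5179, 0.5000, 0.4728, 0.4230, 0.3127; sum H = 2.2264 bits.
RT = a + bH = 160 + 85·2.2264 = 349.24 ms.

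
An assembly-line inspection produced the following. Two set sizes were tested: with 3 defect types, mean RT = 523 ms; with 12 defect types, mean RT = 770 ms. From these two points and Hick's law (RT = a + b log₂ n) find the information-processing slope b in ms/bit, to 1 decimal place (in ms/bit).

b = (RT₂ − RT₁)/(log₂ n₂ − log₂ n₁) = (770 − 523)/(3.5850 − 1.5850) = 123.500 ms/bit.

123.5 ms/bit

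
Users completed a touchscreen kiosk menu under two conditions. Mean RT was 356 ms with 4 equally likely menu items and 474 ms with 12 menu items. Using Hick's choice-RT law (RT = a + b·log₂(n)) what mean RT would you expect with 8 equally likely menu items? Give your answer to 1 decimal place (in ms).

Solve the two-equation system in a and b:
  b = (474 − 356) / (log₂ 12 − log₂ 4) = 118 / (3.5850 − 2) = 74.450 ms/bit
  a = 356 − 74.450 × 2 = 207.101 ms
Then RT(8) = 207.101 + 74.450 × log₂ 8 = 207.101 + 74.450 × 3 ≈ 430.450 ms.

430.4 ms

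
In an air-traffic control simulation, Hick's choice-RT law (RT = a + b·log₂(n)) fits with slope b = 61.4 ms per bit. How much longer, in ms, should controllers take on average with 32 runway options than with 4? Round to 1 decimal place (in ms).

The intercept a cancels: ΔRT = b·(log₂ n₂ − log₂ n₁) = b·log₂(n₂/n₁).
log₂(32) − log₂(4) = log₂(32/4) = log₂(8) = 3.
ΔRT = 61.4 × 3.0000 = 184.200 ms.

184.2 ms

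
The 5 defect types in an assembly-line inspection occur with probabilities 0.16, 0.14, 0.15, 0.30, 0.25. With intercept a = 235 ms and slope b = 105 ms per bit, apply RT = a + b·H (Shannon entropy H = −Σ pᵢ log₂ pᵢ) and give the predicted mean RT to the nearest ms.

471 ms

Entropy contributions −pᵢ log₂ pᵢ: 0.4230, 0.3971, 0.4105, 0.5211, 0.5000; sum H = 2.2518 bits.
RT = a + bH = 235 + 105·2.2518 = 471.43 ms.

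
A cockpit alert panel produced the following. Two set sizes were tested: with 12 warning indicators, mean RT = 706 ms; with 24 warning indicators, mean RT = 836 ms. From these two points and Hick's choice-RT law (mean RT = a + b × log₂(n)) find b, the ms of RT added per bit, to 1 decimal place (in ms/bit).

b = (RT₂ − RT₁)/(log₂ n₂ − log₂ n₁) = (836 − 706)/(4.5850 − 3.5850) = 130.000 ms/bit.

130.0 ms/bit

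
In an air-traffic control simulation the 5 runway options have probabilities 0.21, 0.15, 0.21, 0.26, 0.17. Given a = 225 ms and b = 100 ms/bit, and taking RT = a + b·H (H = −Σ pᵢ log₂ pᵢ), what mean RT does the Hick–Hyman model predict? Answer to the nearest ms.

455 ms

H = 0.21·log₂(1/0.21) + 0.15·log₂(1/0.15) + 0.21·log₂(1/0.21) + 0.26·log₂(1/0.26) + 0.17·log₂(1/0.17) = 2.2961 bits.
RT = 225 + 100 × 2.2961 = 454.61 ms.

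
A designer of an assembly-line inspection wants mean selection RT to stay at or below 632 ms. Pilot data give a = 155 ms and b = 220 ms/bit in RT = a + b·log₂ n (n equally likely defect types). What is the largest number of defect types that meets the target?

220·log₂ n ≤ 632 − 155 = 477, giving log₂ n ≤ 2.1682 and n ≤ 4.495. The largest whole number is 4.

4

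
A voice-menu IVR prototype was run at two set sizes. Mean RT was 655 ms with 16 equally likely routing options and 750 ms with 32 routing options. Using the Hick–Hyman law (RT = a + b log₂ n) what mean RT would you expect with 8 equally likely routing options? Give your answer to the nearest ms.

560 ms

With log₂ n on the abscissa the relation is linear; from the two conditions:
  b = (750 − 655) / (log₂ 32 − log₂ 16) = 95 / (5 − 4) = 95 ms/bit
  a = 655 − 95 × 4 = 275 ms
Then RT(8) = 275 + 95 × log₂ 8 = 275 + 95 × 3 ≈ 560.000 ms.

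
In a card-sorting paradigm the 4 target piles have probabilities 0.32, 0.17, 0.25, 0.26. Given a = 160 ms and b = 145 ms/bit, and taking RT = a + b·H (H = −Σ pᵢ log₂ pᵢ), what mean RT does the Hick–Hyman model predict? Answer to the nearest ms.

445 ms

Entropy contributions −pᵢ log₂ pᵢ: 0.5260, 0.4346, 0.5000, 0.5053; sum H = 1.9659 bits.
RT = a + bH = 160 + 145·1.9659 = 445.06 ms.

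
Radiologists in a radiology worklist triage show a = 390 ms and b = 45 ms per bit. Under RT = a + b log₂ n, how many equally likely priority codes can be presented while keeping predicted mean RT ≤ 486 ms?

Information budget: (486 − 390)/45 = 2.1333 bits, so n ≤ 2^2.1333 = 4.387 → at most 4.

4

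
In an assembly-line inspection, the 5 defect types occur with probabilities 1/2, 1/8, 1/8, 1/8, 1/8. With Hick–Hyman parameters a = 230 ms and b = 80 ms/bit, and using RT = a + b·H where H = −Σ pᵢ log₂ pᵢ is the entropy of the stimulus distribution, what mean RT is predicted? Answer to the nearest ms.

390 ms

H = −Σ pᵢ log₂ pᵢ = 0.5·1 + 0.125·3 + 0.125·3 + 0.125·3 + 0.125·3 = 2.000 bits.
RT = 230 + 80 × 2.000 = 390.00 ms.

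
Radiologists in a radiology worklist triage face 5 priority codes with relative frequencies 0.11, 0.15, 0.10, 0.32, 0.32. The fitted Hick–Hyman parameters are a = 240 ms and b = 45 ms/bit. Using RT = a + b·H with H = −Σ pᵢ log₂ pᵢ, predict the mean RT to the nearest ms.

337 ms

Entropy contributions −pᵢ log₂ pᵢ: 0.3503, 0.4105, 0.3322, 0.5260, 0.5260; sum H = 2.1451 bits.
RT = a + bH = 240 + 45·2.1451 = 336.53 ms.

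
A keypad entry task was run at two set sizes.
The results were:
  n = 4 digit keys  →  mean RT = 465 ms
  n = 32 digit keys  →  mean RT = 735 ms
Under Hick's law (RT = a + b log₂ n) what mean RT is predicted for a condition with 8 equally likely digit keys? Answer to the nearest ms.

With log₂ n on the abscissa the relation is linear; from the two conditions:
  b = (735 − 465) / (log₂ 32 − log₂ 4) = 270 / (5 − 2) = 90 ms/bit
  a = 465 − 90 × 2 = 285 ms
Then RT(8) = 285 + 90 × log₂ 8 = 285 + 90 × 3 ≈ 555.000 ms.

555 ms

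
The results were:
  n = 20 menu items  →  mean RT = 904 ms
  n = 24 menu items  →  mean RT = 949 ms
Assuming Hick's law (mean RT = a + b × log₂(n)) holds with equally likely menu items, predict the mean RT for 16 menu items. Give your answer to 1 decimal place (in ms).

848.9 ms

Solve the two-equation system in a and b:
  b = (949 − 904) / (log₂ 24 − log₂ 20) = 45 / (4.5850 − 4.3219) = 171.080 ms/bit
  a = 904 − 171.080 × 4.3219 = 164.603 ms
Then RT(16) = 164.603 + 171.080 × log₂ 16 = 164.603 + 171.080 × 4 ≈ 848.924 ms.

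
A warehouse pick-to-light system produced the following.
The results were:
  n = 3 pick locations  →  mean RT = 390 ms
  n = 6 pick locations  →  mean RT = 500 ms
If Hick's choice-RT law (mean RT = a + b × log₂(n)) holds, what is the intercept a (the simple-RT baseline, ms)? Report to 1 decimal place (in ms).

Slope: b = (500 − 390) / (log₂ 6 − log₂ 3) = 110/1.0000 = 110.000 ms/bit.
Intercept: a = 390 − 110.000·log₂(3) = 215.654 ms.

215.7 ms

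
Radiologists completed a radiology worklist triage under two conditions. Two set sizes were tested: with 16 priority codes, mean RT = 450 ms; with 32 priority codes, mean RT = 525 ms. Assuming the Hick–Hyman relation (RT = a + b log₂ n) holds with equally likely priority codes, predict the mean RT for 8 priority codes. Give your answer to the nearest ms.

Fit slope and intercept:
  b = (525 − 450) / (log₂ 32 − log₂ 16) = 75 / (5 − 4) = 75 ms/bit
  a = 450 − 75 × 4 = 150 ms
Then RT(8) = 150 + 75 × log₂ 8 = 150 + 75 × 3 ≈ 375.000 ms.

375 ms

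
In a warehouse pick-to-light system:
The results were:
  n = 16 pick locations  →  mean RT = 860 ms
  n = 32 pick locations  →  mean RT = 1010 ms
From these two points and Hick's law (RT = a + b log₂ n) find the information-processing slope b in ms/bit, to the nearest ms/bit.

The slope on a log₂ axis is (1010 − 860) / (5 − 4) = 150 ms/bit.

150 ms/bit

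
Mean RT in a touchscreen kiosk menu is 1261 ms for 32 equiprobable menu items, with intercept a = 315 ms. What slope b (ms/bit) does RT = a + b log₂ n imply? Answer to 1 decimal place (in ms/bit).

b = (1261 − 315) / log₂(32) = 946 / 5 = 189.200 ms/bit.

189.2 ms/bit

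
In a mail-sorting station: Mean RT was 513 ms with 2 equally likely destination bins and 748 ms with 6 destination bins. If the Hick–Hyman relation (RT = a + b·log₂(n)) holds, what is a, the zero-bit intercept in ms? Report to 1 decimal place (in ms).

b = (RT₂ − RT₁)/(log₂ n₂ − log₂ n₁) = (748 − 513)/(2.5850 − 1) = 148.268 ms/bit.
Intercept: a = 513 − 148.268·log₂(2) = 364.732 ms.

364.7 ms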